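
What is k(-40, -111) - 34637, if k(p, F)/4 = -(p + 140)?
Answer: -35037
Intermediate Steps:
k(p, F) = -560 - 4*p (k(p, F) = 4*(-(p + 140)) = 4*(-(140 + p)) = 4*(-140 - p) = -560 - 4*p)
k(-40, -111) - 34637 = (-560 - 4*(-40)) - 34637 = (-560 + 160) - 34637 = -400 - 34637 = -35037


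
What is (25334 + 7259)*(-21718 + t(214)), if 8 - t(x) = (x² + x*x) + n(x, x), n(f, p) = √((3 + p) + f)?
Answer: -3692852086 - 32593*√431 ≈ -3.6935e+9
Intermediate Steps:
n(f, p) = √(3 + f + p)
t(x) = 8 - √(3 + 2*x) - 2*x² (t(x) = 8 - ((x² + x*x) + √(3 + x + x)) = 8 - ((x² + x²) + √(3 + 2*x)) = 8 - (2*x² + √(3 + 2*x)) = 8 - (√(3 + 2*x) + 2*x²) = 8 + (-√(3 + 2*x) - 2*x²) = 8 - √(3 + 2*x) - 2*x²)
(25334 + 7259)*(-21718 + t(214)) = (25334 + 7259)*(-21718 + (8 - √(3 + 2*214) - 2*214²)) = 32593*(-21718 + (8 - √(3 + 428) - 2*45796)) = 32593*(-21718 + (8 - √431 - 91592)) = 32593*(-21718 + (-91584 - √431)) = 32593*(-113302 - √431) = -3692852086 - 32593*√431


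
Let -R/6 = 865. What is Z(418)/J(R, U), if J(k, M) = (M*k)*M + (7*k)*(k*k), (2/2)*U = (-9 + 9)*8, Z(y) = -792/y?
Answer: 1/516477270750 ≈ 1.9362e-12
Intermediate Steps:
R = -5190 (R = -6*865 = -5190)
U = 0 (U = (-9 + 9)*8 = 0*8 = 0)
J(k, M) = 7*k³ + k*M² (J(k, M) = k*M² + (7*k)*k² = k*M² + 7*k³ = 7*k³ + k*M²)
Z(418)/J(R, U) = (-792/418)/((-5190*(0² + 7*(-5190)²))) = (-792*1/418)/((-5190*(0 + 7*26936100))) = -36*(-1/(5190*(0 + 188552700)))/19 = -36/(19*((-5190*188552700))) = -36/19/(-978588513000) = -36/19*(-1/978588513000) = 1/516477270750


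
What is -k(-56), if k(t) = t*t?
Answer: -3136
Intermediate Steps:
k(t) = t**2
-k(-56) = -1*(-56)**2 = -1*3136 = -3136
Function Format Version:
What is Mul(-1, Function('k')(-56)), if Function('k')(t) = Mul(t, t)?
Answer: -3136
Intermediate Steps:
Function('k')(t) = Pow(t, 2)
Mul(-1, Function('k')(-56)) = Mul(-1, Pow(-56, 2)) = Mul(-1, 3136) = -3136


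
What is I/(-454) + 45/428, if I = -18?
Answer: 14067/97156 ≈ 0.14479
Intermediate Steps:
I/(-454) + 45/428 = -18/(-454) + 45/428 = -18*(-1/454) + 45*(1/428) = 9/227 + 45/428 = 14067/97156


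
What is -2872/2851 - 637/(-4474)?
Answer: -11033241/12755374 ≈ -0.86499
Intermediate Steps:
-2872/2851 - 637/(-4474) = -2872*1/2851 - 637*(-1/4474) = -2872/2851 + 637/4474 = -11033241/12755374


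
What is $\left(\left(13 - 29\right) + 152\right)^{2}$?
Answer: $18496$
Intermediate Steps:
$\left(\left(13 - 29\right) + 152\right)^{2} = \left(-16 + 152\right)^{2} = 136^{2} = 18496$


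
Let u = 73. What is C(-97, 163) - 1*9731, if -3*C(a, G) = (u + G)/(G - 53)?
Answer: -1605733/165 ≈ -9731.7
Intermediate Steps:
C(a, G) = -(73 + G)/(3*(-53 + G)) (C(a, G) = -(73 + G)/(3*(G - 53)) = -(73 + G)/(3*(-53 + G)))
C(-97, 163) - 1*9731 = (-73 - 1*163)/(3*(-53 + 163)) - 1*9731 = (⅓)*(-73 - 163)/110 - 9731 = (⅓)*(1/110)*(-236) - 9731 = -118/165 - 9731 = -1605733/165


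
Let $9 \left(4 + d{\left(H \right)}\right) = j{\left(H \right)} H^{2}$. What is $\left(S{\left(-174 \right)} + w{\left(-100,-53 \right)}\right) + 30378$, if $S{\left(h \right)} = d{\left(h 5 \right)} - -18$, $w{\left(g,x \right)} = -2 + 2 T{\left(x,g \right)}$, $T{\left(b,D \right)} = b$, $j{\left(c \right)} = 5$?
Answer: $450784$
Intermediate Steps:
$d{\left(H \right)} = -4 + \frac{5 H^{2}}{9}$
$w{\left(g,x \right)} = -2 + 2 x$
$S{\left(h \right)} = 14 + \frac{125 h^{2}}{9}$ ($S{\left(h \right)} = \left(-4 + \frac{5 \left(h 5\right)^{2}}{9}\right) - -18 = \left(-4 + \frac{5 \left(5 h\right)^{2}}{9}\right) + 18 = \left(-4 + \frac{5 \cdot 25 h^{2}}{9}\right) + 18 = \left(-4 + \frac{125 h^{2}}{9}\right) + 18 = 14 + \frac{125 h^{2}}{9}$)
$\left(S{\left(-174 \right)} + w{\left(-100,-53 \right)}\right) + 30378 = \left(\left(14 + \frac{125 \left(-174\right)^{2}}{9}\right) + \left(-2 + 2 \left(-53\right)\right)\right) + 30378 = \left(\left(14 + \frac{125}{9} \cdot 30276\right) - 108\right) + 30378 = \left(\left(14 + 420500\right) - 108\right) + 30378 = \left(420514 - 108\right) + 30378 = 420406 + 30378 = 450784$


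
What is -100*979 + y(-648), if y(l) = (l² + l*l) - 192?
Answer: 741716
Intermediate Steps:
y(l) = -192 + 2*l² (y(l) = (l² + l²) - 192 = 2*l² - 192 = -192 + 2*l²)
-100*979 + y(-648) = -100*979 + (-192 + 2*(-648)²) = -97900 + (-192 + 2*419904) = -97900 + (-192 + 839808) = -97900 + 839616 = 741716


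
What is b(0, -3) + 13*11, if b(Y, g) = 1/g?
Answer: 428/3 ≈ 142.67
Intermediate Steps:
b(0, -3) + 13*11 = 1/(-3) + 13*11 = -1/3 + 143 = 428/3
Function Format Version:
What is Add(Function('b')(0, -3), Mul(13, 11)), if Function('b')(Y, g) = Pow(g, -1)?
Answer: Rational(428, 3) ≈ 142.67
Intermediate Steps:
Add(Function('b')(0, -3), Mul(13, 11)) = Add(Pow(-3, -1), Mul(13, 11)) = Add(Rational(-1, 3), 143) = Rational(428, 3)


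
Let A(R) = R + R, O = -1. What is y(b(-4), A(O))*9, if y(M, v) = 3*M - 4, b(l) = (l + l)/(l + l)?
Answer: -9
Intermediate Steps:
b(l) = 1 (b(l) = (2*l)/((2*l)) = (2*l)*(1/(2*l)) = 1)
A(R) = 2*R
y(M, v) = -4 + 3*M
y(b(-4), A(O))*9 = (-4 + 3*1)*9 = (-4 + 3)*9 = -1*9 = -9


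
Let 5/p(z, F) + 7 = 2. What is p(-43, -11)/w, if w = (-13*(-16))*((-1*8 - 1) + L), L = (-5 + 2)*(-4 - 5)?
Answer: -1/3744 ≈ -0.00026709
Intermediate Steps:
L = 27 (L = -3*(-9) = 27)
p(z, F) = -1 (p(z, F) = 5/(-7 + 2) = 5/(-5) = 5*(-⅕) = -1)
w = 3744 (w = (-13*(-16))*((-1*8 - 1) + 27) = 208*((-8 - 1) + 27) = 208*(-9 + 27) = 208*18 = 3744)
p(-43, -11)/w = -1/3744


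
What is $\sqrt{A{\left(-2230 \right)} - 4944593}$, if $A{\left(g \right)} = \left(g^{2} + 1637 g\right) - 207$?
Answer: $3 i \sqrt{402490} \approx 1903.3 i$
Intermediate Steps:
$A{\left(g \right)} = -207 + g^{2} + 1637 g$
$\sqrt{A{\left(-2230 \right)} - 4944593} = \sqrt{\left(-207 + \left(-2230\right)^{2} + 1637 \left(-2230\right)\right) - 4944593} = \sqrt{\left(-207 + 4972900 - 3650510\right) - 4944593} = \sqrt{1322183 - 4944593} = \sqrt{-3622410} = 3 i \sqrt{402490}$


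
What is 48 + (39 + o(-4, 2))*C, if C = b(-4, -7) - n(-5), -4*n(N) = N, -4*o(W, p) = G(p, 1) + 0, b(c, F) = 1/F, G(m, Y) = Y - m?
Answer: -747/112 ≈ -6.6696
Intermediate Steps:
o(W, p) = -¼ + p/4 (o(W, p) = -((1 - p) + 0)/4 = -(1 - p)/4 = -¼ + p/4)
n(N) = -N/4
C = -39/28 (C = 1/(-7) - (-1)*(-5)/4 = -⅐ - 1*5/4 = -⅐ - 5/4 = -39/28 ≈ -1.3929)
48 + (39 + o(-4, 2))*C = 48 + (39 + (-¼ + (¼)*2))*(-39/28) = 48 + (39 + (-¼ + ½))*(-39/28) = 48 + (39 + ¼)*(-39/28) = 48 + (157/4)*(-39/28) = 48 - 6123/112 = -747/112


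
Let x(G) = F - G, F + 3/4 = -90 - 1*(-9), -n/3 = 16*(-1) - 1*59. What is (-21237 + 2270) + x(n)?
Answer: -77095/4 ≈ -19274.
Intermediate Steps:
n = 225 (n = -3*(16*(-1) - 1*59) = -3*(-16 - 59) = -3*(-75) = 225)
F = -327/4 (F = -3/4 + (-90 - 1*(-9)) = -3/4 + (-90 + 9) = -3/4 - 81 = -327/4 ≈ -81.750)
x(G) = -327/4 - G
(-21237 + 2270) + x(n) = (-21237 + 2270) + (-327/4 - 1*225) = -18967 + (-327/4 - 225) = -18967 - 1227/4 = -77095/4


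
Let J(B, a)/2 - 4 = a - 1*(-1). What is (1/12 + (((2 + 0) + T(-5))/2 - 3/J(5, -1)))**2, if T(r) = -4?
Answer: 961/576 ≈ 1.6684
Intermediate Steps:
J(B, a) = 10 + 2*a (J(B, a) = 8 + 2*(a - 1*(-1)) = 8 + 2*(a + 1) = 8 + 2*(1 + a) = 8 + (2 + 2*a) = 10 + 2*a)
(1/12 + (((2 + 0) + T(-5))/2 - 3/J(5, -1)))**2 = (1/12 + (((2 + 0) - 4)/2 - 3/(10 + 2*(-1))))**2 = (1/12 + ((2 - 4)*(1/2) - 3/(10 - 2)))**2 = (1/12 + (-2*1/2 - 3/8))**2 = (1/12 + (-1 - 3*1/8))**2 = (1/12 + (-1 - 3/8))**2 = (1/12 - 11/8)**2 = (-31/24)**2 = 961/576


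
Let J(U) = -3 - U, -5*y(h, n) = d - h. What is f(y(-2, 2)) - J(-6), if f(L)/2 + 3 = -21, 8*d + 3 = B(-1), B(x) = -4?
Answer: -51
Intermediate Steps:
d = -7/8 (d = -3/8 + (⅛)*(-4) = -3/8 - ½ = -7/8 ≈ -0.87500)
y(h, n) = 7/40 + h/5 (y(h, n) = -(-7/8 - h)/5 = 7/40 + h/5)
f(L) = -48 (f(L) = -6 + 2*(-21) = -6 - 42 = -48)
f(y(-2, 2)) - J(-6) = -48 - (-3 - 1*(-6)) = -48 - (-3 + 6) = -48 - 1*3 = -48 - 3 = -51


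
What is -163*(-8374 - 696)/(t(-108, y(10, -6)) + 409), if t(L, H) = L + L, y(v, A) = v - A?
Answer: 1478410/193 ≈ 7660.2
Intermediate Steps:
t(L, H) = 2*L
-163*(-8374 - 696)/(t(-108, y(10, -6)) + 409) = -163*(-8374 - 696)/(2*(-108) + 409) = -(-1478410)/(-216 + 409) = -(-1478410)/193 = -163*(-9070/193) = 1478410/193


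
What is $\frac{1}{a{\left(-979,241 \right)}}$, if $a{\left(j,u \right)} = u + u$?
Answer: $\frac{1}{482} \approx 0.0020747$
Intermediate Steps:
$a{\left(j,u \right)} = 2 u$
$\frac{1}{a{\left(-979,241 \right)}} = \frac{1}{2 \cdot 241} = \frac{1}{482}$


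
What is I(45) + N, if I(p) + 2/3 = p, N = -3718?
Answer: -11021/3 ≈ -3673.7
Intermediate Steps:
I(p) = -2/3 + p
I(45) + N = (-2/3 + 45) - 3718 = 133/3 - 3718 = -11021/3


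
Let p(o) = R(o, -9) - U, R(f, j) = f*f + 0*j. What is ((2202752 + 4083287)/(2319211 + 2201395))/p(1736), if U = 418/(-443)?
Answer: 163806781/355018544880828 ≈ 4.6140e-7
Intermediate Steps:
R(f, j) = f² (R(f, j) = f² + 0 = f²)
U = -418/443 (U = 418*(-1/443) = -418/443 ≈ -0.94357)
p(o) = 418/443 + o² (p(o) = o² - 1*(-418/443) = o² + 418/443 = 418/443 + o²)
((2202752 + 4083287)/(2319211 + 2201395))/p(1736) = ((2202752 + 4083287)/(2319211 + 2201395))/(418/443 + 1736²) = (6286039/4520606)/(418/443 + 3013696) = (6286039*(1/4520606))/(1335067746/443) = (369767/265918)*(443/1335067746) = 163806781/355018544880828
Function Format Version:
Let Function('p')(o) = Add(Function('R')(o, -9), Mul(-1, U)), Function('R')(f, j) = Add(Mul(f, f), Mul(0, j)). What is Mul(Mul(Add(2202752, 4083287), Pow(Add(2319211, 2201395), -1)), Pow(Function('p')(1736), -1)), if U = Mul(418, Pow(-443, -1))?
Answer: Rational(163806781, 355018544880828) ≈ 4.6140e-7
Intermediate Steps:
Function('R')(f, j) = Pow(f, 2) (Function('R')(f, j) = Add(Pow(f, 2), 0) = Pow(f, 2))
U = Rational(-418, 443) (U = Mul(418, Rational(-1, 443)) = Rational(-418, 443) ≈ -0.94357)
Function('p')(o) = Add(Rational(418, 443), Pow(o, 2)) (Function('p')(o) = Add(Pow(o, 2), Mul(-1, Rational(-418, 443))) = Add(Pow(o, 2), Rational(418, 443)) = Add(Rational(418, 443), Pow(o, 2)))
Mul(Mul(Add(2202752, 4083287), Pow(Add(2319211, 2201395), -1)), Pow(Function('p')(1736), -1)) = Mul(Mul(Add(2202752, 4083287), Pow(Add(2319211, 2201395), -1)), Pow(Add(Rational(418, 443), Pow(1736, 2)), -1)) = Mul(Mul(6286039, Pow(4520606, -1)), Pow(Add(Rational(418, 443), 3013696), -1)) = Mul(Mul(6286039, Rational(1, 4520606)), Pow(Rational(1335067746, 443), -1)) = Mul(Rational(369767, 265918), Rational(443, 1335067746)) = Rational(163806781, 355018544880828)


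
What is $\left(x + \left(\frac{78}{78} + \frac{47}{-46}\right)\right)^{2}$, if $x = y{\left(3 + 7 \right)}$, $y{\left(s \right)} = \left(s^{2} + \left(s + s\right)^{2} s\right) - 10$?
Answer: $\frac{35396283321}{2116} \approx 1.6728 \cdot 10^{7}$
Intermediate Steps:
$y{\left(s \right)} = -10 + s^{2} + 4 s^{3}$ ($y{\left(s \right)} = \left(s^{2} + \left(2 s\right)^{2} s\right) - 10 = \left(s^{2} + 4 s^{2} s\right) - 10 = \left(s^{2} + 4 s^{3}\right) - 10 = -10 + s^{2} + 4 s^{3}$)
$x = 4090$ ($x = -10 + \left(3 + 7\right)^{2} + 4 \left(3 + 7\right)^{3} = -10 + 10^{2} + 4 \cdot 10^{3} = -10 + 100 + 4 \cdot 1000 = -10 + 100 + 4000 = 4090$)
$\left(x + \left(\frac{78}{78} + \frac{47}{-46}\right)\right)^{2} = \left(4090 + \left(\frac{78}{78} + \frac{47}{-46}\right)\right)^{2} = \left(4090 + \left(78 \cdot \frac{1}{78} + 47 \left(- \frac{1}{46}\right)\right)\right)^{2} = \left(4090 + \left(1 - \frac{47}{46}\right)\right)^{2} = \left(4090 - \frac{1}{46}\right)^{2} = \left(\frac{188139}{46}\right)^{2} = \frac{35396283321}{2116}$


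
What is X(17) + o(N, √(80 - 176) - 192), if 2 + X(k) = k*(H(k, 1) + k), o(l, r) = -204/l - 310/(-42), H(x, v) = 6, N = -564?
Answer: 391585/987 ≈ 396.74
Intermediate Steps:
o(l, r) = 155/21 - 204/l (o(l, r) = -204/l - 310*(-1/42) = -204/l + 155/21 = 155/21 - 204/l)
X(k) = -2 + k*(6 + k)
X(17) + o(N, √(80 - 176) - 192) = (-2 + 17² + 6*17) + (155/21 - 204/(-564)) = (-2 + 289 + 102) + (155/21 - 204*(-1/564)) = 389 + (155/21 + 17/47) = 389 + 7642/987 = 391585/987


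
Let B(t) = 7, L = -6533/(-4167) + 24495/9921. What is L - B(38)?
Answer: -40833697/13780269 ≈ -2.9632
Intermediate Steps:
L = 55628186/13780269 (L = -6533*(-1/4167) + 24495*(1/9921) = 6533/4167 + 8165/3307 = 55628186/13780269 ≈ 4.0368)
L - B(38) = 55628186/13780269 - 1*7 = 55628186/13780269 - 7 = -40833697/13780269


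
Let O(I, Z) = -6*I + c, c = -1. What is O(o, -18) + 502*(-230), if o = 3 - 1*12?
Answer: -115407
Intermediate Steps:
o = -9 (o = 3 - 12 = -9)
O(I, Z) = -1 - 6*I (O(I, Z) = -6*I - 1 = -1 - 6*I)
O(o, -18) + 502*(-230) = (-1 - 6*(-9)) + 502*(-230) = (-1 + 54) - 115460 = 53 - 115460 = -115407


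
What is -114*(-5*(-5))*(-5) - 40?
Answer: 14210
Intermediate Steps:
-114*(-5*(-5))*(-5) - 40 = -2850*(-5) - 40 = -114*(-125) - 40 = 14250 - 40 = 14210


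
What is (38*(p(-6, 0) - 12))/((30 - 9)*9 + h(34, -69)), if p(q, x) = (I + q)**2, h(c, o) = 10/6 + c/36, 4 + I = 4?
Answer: 16416/3449 ≈ 4.7596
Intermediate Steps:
I = 0 (I = -4 + 4 = 0)
h(c, o) = 5/3 + c/36 (h(c, o) = 10*(1/6) + c*(1/36) = 5/3 + c/36)
p(q, x) = q**2 (p(q, x) = (0 + q)**2 = q**2)
(38*(p(-6, 0) - 12))/((30 - 9)*9 + h(34, -69)) = (38*((-6)**2 - 12))/((30 - 9)*9 + (5/3 + (1/36)*34)) = (38*(36 - 12))/(21*9 + (5/3 + 17/18)) = (38*24)/(189 + 47/18) = 912/(3449/18) = 912*(18/3449) = 16416/3449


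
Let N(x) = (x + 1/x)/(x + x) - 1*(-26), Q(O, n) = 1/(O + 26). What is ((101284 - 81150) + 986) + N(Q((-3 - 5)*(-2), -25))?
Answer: 44057/2 ≈ 22029.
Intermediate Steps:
Q(O, n) = 1/(26 + O)
N(x) = 26 + (x + 1/x)/(2*x) (N(x) = (x + 1/x)/((2*x)) + 26 = (x + 1/x)*(1/(2*x)) + 26 = (x + 1/x)/(2*x) + 26 = 26 + (x + 1/x)/(2*x))
((101284 - 81150) + 986) + N(Q((-3 - 5)*(-2), -25)) = ((101284 - 81150) + 986) + (53/2 + 1/(2*(1/(26 + (-3 - 5)*(-2)))**2)) = (20134 + 986) + (53/2 + 1/(2*(1/(26 - 8*(-2)))**2)) = 21120 + (53/2 + 1/(2*(1/(26 + 16))**2)) = 21120 + (53/2 + 1/(2*(1/42)**2)) = 21120 + (53/2 + 1/(2*42**(-2))) = 21120 + (53/2 + (1/2)*1764) = 21120 + (53/2 + 882) = 21120 + 1817/2 = 44057/2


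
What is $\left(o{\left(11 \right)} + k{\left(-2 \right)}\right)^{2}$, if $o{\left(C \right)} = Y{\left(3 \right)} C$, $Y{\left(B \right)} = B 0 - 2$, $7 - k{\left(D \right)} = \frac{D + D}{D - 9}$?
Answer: $\frac{28561}{121} \approx 236.04$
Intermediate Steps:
$k{\left(D \right)} = 7 - \frac{2 D}{-9 + D}$ ($k{\left(D \right)} = 7 - \frac{D + D}{D - 9} = 7 - \frac{2 D}{-9 + D}$)
$Y{\left(B \right)} = -2$ ($Y{\left(B \right)} = 0 - 2 = -2$)
$o{\left(C \right)} = - 2 C$
$\left(o{\left(11 \right)} + k{\left(-2 \right)}\right)^{2} = \left(\left(-2\right) 11 + \frac{-63 + 5 \left(-2\right)}{-9 - 2}\right)^{2} = \left(-22 + \frac{-63 - 10}{-11}\right)^{2} = \left(-22 - - \frac{73}{11}\right)^{2} = \left(-22 + \frac{73}{11}\right)^{2} = \left(- \frac{169}{11}\right)^{2} = \frac{28561}{121}$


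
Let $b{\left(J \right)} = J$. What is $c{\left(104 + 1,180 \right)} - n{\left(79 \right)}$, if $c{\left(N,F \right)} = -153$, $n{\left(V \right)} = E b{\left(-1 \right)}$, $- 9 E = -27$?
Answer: $-150$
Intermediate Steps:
$E = 3$ ($E = \left(- \frac{1}{9}\right) \left(-27\right) = 3$)
$n{\left(V \right)} = -3$ ($n{\left(V \right)} = 3 \left(-1\right) = -3$)
$c{\left(104 + 1,180 \right)} - n{\left(79 \right)} = -153 - -3 = -153 + 3 = -150$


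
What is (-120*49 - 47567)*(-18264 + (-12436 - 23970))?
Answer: 2921947490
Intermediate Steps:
(-120*49 - 47567)*(-18264 + (-12436 - 23970)) = (-5880 - 47567)*(-18264 - 36406) = -53447*(-54670) = 2921947490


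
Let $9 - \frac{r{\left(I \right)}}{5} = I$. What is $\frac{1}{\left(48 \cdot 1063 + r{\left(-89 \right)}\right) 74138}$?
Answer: $\frac{1}{3819144932} \approx 2.6184 \cdot 10^{-10}$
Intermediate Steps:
$r{\left(I \right)} = 45 - 5 I$
$\frac{1}{\left(48 \cdot 1063 + r{\left(-89 \right)}\right) 74138} = \frac{1}{\left(48 \cdot 1063 + \left(45 - -445\right)\right) 74138} = \frac{1}{51024 + \left(45 + 445\right)} \frac{1}{74138} = \frac{1}{51024 + 490} \cdot \frac{1}{74138} = \frac{1}{51514} \cdot \frac{1}{74138} = \frac{1}{3819144932}$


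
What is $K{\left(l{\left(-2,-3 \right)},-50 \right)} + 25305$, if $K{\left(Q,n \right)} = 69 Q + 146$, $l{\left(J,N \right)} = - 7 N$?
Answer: $26900$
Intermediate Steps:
$K{\left(Q,n \right)} = 146 + 69 Q$
$K{\left(l{\left(-2,-3 \right)},-50 \right)} + 25305 = \left(146 + 69 \left(\left(-7\right) \left(-3\right)\right)\right) + 25305 = \left(146 + 69 \cdot 21\right) + 25305 = \left(146 + 1449\right) + 25305 = 1595 + 25305 = 26900$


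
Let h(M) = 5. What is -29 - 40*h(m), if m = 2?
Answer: -229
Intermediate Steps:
-29 - 40*h(m) = -29 - 40*5 = -29 - 200 = -229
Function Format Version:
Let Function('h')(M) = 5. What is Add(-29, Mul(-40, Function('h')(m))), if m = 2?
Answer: -229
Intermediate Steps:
Add(-29, Mul(-40, Function('h')(m))) = Add(-29, Mul(-40, 5)) = Add(-29, -200) = -229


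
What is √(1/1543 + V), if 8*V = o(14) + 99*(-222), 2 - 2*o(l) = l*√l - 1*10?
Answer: √(-104624003768 - 33331886*√14)/6172 ≈ 52.438*I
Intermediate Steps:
o(l) = 6 - l^(3/2)/2 (o(l) = 1 - (l*√l - 1*10)/2 = 1 - (l^(3/2) - 10)/2 = 1 - (-10 + l^(3/2))/2 = 1 + (5 - l^(3/2)/2) = 6 - l^(3/2)/2)
V = -5493/2 - 7*√14/8 (V = ((6 - 7*√14) + 99*(-222))/8 = ((6 - 7*√14) - 21978)/8 = (-21972 - 7*√14)/8 = -5493/2 - 7*√14/8 ≈ -2749.8)
√(1/1543 + V) = √(1/1543 + (-5493/2 - 7*√14/8)) = √(-8475697/3086 - 7*√14/8)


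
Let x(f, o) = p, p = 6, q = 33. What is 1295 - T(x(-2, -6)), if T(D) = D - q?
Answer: 1322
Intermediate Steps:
x(f, o) = 6
T(D) = -33 + D (T(D) = D - 1*33 = D - 33 = -33 + D)
1295 - T(x(-2, -6)) = 1295 - (-33 + 6) = 1295 - 1*(-27) = 1295 + 27 = 1322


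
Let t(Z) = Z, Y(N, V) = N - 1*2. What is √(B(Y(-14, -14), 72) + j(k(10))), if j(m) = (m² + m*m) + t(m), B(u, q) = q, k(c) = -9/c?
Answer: 3*√202/5 ≈ 8.5276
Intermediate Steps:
Y(N, V) = -2 + N (Y(N, V) = N - 2 = -2 + N)
j(m) = m + 2*m² (j(m) = (m² + m*m) + m = (m² + m²) + m = 2*m² + m = m + 2*m²)
√(B(Y(-14, -14), 72) + j(k(10))) = √(72 + (-9/10)*(1 + 2*(-9/10))) = √(72 + (-9*⅒)*(1 + 2*(-9*⅒))) = √(72 - 9*(1 + 2*(-9/10))/10) = √(72 - 9*(1 - 9/5)/10) = √(72 - 9/10*(-⅘)) = √(72 + 18/25) = √(1818/25) = 3*√202/5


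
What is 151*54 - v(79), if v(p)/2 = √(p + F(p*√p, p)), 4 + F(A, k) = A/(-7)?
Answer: 8154 - 2*√(3675 - 553*√79)/7 ≈ 8154.0 - 10.062*I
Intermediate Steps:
F(A, k) = -4 - A/7 (F(A, k) = -4 + A/(-7) = -4 + A*(-⅐) = -4 - A/7)
v(p) = 2*√(-4 + p - p^(3/2)/7) (v(p) = 2*√(p + (-4 - p*√p/7)) = 2*√(p + (-4 - p^(3/2)/7)) = 2*√(-4 + p - p^(3/2)/7))
151*54 - v(79) = 151*54 - 2*√(-196 - 553*√79 + 49*79)/7 = 8154 - 2*√(-196 - 553*√79 + 3871)/7 = 8154 - 2*√(3675 - 553*√79)/7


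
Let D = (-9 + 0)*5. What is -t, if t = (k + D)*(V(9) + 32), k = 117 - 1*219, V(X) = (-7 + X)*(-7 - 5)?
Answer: 1176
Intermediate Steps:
D = -45 (D = -9*5 = -45)
V(X) = 84 - 12*X (V(X) = (-7 + X)*(-12) = 84 - 12*X)
k = -102 (k = 117 - 219 = -102)
t = -1176 (t = (-102 - 45)*((84 - 12*9) + 32) = -147*((84 - 108) + 32) = -147*(-24 + 32) = -147*8 = -1176)
-t = -1*(-1176) = 1176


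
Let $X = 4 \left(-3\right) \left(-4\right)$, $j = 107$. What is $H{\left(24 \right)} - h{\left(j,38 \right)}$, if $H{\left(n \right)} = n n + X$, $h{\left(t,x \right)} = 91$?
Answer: $533$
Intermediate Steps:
$X = 48$ ($X = \left(-12\right) \left(-4\right) = 48$)
$H{\left(n \right)} = 48 + n^{2}$ ($H{\left(n \right)} = n n + 48 = n^{2} + 48 = 48 + n^{2}$)
$H{\left(24 \right)} - h{\left(j,38 \right)} = \left(48 + 24^{2}\right) - 91 = \left(48 + 576\right) - 91 = 624 - 91 = 533$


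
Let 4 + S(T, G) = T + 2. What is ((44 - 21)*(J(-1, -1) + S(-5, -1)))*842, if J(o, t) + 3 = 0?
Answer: -193660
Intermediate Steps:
S(T, G) = -2 + T (S(T, G) = -4 + (T + 2) = -4 + (2 + T) = -2 + T)
J(o, t) = -3 (J(o, t) = -3 + 0 = -3)
((44 - 21)*(J(-1, -1) + S(-5, -1)))*842 = ((44 - 21)*(-3 + (-2 - 5)))*842 = (23*(-3 - 7))*842 = (23*(-10))*842 = -230*842 = -193660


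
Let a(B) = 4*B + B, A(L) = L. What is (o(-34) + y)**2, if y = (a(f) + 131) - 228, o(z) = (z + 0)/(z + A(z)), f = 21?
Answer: 289/4 ≈ 72.250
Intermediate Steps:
a(B) = 5*B
o(z) = 1/2 (o(z) = (z + 0)/(z + z) = z/((2*z)) = z*(1/(2*z)) = 1/2)
y = 8 (y = (5*21 + 131) - 228 = (105 + 131) - 228 = 236 - 228 = 8)
(o(-34) + y)**2 = (1/2 + 8)**2 = (17/2)**2 = 289/4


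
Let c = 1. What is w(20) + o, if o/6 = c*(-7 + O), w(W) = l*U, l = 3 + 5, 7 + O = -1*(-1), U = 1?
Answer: -70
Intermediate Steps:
O = -6 (O = -7 - 1*(-1) = -7 + 1 = -6)
l = 8
w(W) = 8 (w(W) = 8*1 = 8)
o = -78 (o = 6*(1*(-7 - 6)) = 6*(1*(-13)) = 6*(-13) = -78)
w(20) + o = 8 - 78 = -70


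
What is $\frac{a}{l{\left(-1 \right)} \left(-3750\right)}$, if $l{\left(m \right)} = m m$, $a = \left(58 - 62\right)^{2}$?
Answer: $- \frac{8}{1875} \approx -0.0042667$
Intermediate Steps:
$a = 16$ ($a = \left(-4\right)^{2} = 16$)
$l{\left(m \right)} = m^{2}$
$\frac{a}{l{\left(-1 \right)} \left(-3750\right)} = \frac{16}{\left(-1\right)^{2} \left(-3750\right)} = \frac{16}{1 \left(-3750\right)} = \frac{16}{-3750} = 16 \left(- \frac{1}{3750}\right) = - \frac{8}{1875}$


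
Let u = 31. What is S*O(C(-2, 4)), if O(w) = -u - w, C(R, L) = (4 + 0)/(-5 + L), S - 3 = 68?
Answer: -1917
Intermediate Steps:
S = 71 (S = 3 + 68 = 71)
C(R, L) = 4/(-5 + L)
O(w) = -31 - w (O(w) = -1*31 - w = -31 - w)
S*O(C(-2, 4)) = 71*(-31 - 4/(-5 + 4)) = 71*(-31 - 4/(-1)) = 71*(-31 - 4*(-1)) = 71*(-31 - 1*(-4)) = 71*(-31 + 4) = 71*(-27) = -1917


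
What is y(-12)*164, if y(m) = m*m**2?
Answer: -283392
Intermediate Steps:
y(m) = m**3
y(-12)*164 = (-12)**3*164 = -1728*164 = -283392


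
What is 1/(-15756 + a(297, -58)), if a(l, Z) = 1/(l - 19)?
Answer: -278/4380167 ≈ -6.3468e-5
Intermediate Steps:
a(l, Z) = 1/(-19 + l)
1/(-15756 + a(297, -58)) = 1/(-15756 + 1/(-19 + 297)) = 1/(-15756 + 1/278) = 1/(-4380167/278) = -278/4380167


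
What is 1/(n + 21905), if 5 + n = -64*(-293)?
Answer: 1/40652 ≈ 2.4599e-5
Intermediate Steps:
n = 18747 (n = -5 - 64*(-293) = -5 + 18752 = 18747)
1/(n + 21905) = 1/(18747 + 21905) = 1/40652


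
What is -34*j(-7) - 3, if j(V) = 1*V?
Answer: 235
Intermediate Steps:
j(V) = V
-34*j(-7) - 3 = -34*(-7) - 3 = 238 - 3 = 235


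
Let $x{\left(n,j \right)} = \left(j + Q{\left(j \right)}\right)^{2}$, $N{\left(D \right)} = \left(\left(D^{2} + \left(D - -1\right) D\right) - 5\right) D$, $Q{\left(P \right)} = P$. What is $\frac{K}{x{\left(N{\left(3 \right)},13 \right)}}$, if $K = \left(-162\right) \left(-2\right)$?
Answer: $\frac{81}{169} \approx 0.47929$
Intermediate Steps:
$N{\left(D \right)} = D \left(-5 + D^{2} + D \left(1 + D\right)\right)$ ($N{\left(D \right)} = \left(\left(D^{2} + \left(D + 1\right) D\right) - 5\right) D = \left(\left(D^{2} + \left(1 + D\right) D\right) - 5\right) D = \left(\left(D^{2} + D \left(1 + D\right)\right) - 5\right) D = \left(-5 + D^{2} + D \left(1 + D\right)\right) D = D \left(-5 + D^{2} + D \left(1 + D\right)\right)$)
$x{\left(n,j \right)} = 4 j^{2}$ ($x{\left(n,j \right)} = \left(j + j\right)^{2} = \left(2 j\right)^{2} = 4 j^{2}$)
$K = 324$
$\frac{K}{x{\left(N{\left(3 \right)},13 \right)}} = \frac{324}{4 \cdot 13^{2}} = \frac{324}{4 \cdot 169} = \frac{324}{676} = 324 \cdot \frac{1}{676} = \frac{81}{169}$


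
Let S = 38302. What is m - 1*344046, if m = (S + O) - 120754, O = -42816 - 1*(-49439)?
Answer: -419875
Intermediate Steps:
O = 6623 (O = -42816 + 49439 = 6623)
m = -75829 (m = (38302 + 6623) - 120754 = 44925 - 120754 = -75829)
m - 1*344046 = -75829 - 1*344046 = -75829 - 344046 = -419875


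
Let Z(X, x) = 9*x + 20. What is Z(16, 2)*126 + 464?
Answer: 5252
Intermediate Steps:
Z(X, x) = 20 + 9*x
Z(16, 2)*126 + 464 = (20 + 9*2)*126 + 464 = (20 + 18)*126 + 464 = 38*126 + 464 = 4788 + 464 = 5252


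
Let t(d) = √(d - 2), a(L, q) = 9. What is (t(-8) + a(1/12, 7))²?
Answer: (9 + I*√10)² ≈ 71.0 + 56.921*I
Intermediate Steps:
t(d) = √(-2 + d)
(t(-8) + a(1/12, 7))² = (√(-2 - 8) + 9)² = (√(-10) + 9)² = (I*√10 + 9)² = (9 + I*√10)²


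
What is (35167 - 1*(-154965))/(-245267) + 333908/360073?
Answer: 13435213800/88314024491 ≈ 0.15213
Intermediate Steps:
(35167 - 1*(-154965))/(-245267) + 333908/360073 = (35167 + 154965)*(-1/245267) + 333908*(1/360073) = 190132*(-1/245267) + 333908/360073 = -190132/245267 + 333908/360073 = 13435213800/88314024491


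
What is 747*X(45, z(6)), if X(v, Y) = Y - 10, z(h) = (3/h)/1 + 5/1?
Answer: -6723/2 ≈ -3361.5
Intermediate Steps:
z(h) = 5 + 3/h (z(h) = (3/h)*1 + 5*1 = 3/h + 5 = 5 + 3/h)
X(v, Y) = -10 + Y
747*X(45, z(6)) = 747*(-10 + (5 + 3/6)) = 747*(-10 + (5 + 3*(1/6))) = 747*(-10 + (5 + 1/2)) = 747*(-10 + 11/2) = 747*(-9/2) = -6723/2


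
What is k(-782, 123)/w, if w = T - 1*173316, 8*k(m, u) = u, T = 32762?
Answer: -123/1124432 ≈ -0.00010939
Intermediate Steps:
k(m, u) = u/8
w = -140554 (w = 32762 - 1*173316 = 32762 - 173316 = -140554)
k(-782, 123)/w = ((⅛)*123)/(-140554) = (123/8)*(-1/140554) = -123/1124432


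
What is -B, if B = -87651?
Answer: 87651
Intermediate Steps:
-B = -1*(-87651) = 87651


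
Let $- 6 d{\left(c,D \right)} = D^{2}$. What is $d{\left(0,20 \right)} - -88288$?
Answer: $\frac{264664}{3} \approx 88221.0$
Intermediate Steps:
$d{\left(c,D \right)} = - \frac{D^{2}}{6}$
$d{\left(0,20 \right)} - -88288 = - \frac{20^{2}}{6} - -88288 = \left(- \frac{1}{6}\right) 400 + 88288 = - \frac{200}{3} + 88288 = \frac{264664}{3}$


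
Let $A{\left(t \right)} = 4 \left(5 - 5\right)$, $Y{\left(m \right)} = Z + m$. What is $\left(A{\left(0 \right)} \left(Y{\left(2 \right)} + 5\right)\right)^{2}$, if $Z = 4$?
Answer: $0$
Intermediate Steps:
$Y{\left(m \right)} = 4 + m$
$A{\left(t \right)} = 0$ ($A{\left(t \right)} = 4 \cdot 0 = 0$)
$\left(A{\left(0 \right)} \left(Y{\left(2 \right)} + 5\right)\right)^{2} = \left(0 \left(\left(4 + 2\right) + 5\right)\right)^{2} = \left(0 \left(6 + 5\right)\right)^{2} = \left(0 \cdot 11\right)^{2} = 0^{2} = 0$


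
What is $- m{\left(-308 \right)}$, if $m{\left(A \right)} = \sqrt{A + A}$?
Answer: $- 2 i \sqrt{154} \approx - 24.819 i$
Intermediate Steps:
$m{\left(A \right)} = \sqrt{2} \sqrt{A}$ ($m{\left(A \right)} = \sqrt{2 A} = \sqrt{2} \sqrt{A}$)
$- m{\left(-308 \right)} = - \sqrt{2} \sqrt{-308} = - \sqrt{2} \cdot 2 i \sqrt{77} = - 2 i \sqrt{154}$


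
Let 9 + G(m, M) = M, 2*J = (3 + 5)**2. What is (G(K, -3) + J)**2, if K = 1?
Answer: 400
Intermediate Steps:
J = 32 (J = (3 + 5)**2/2 = (1/2)*8**2 = (1/2)*64 = 32)
G(m, M) = -9 + M
(G(K, -3) + J)**2 = ((-9 - 3) + 32)**2 = (-12 + 32)**2 = 20**2 = 400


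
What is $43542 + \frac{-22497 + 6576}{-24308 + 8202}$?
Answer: $\frac{701303373}{16106} \approx 43543.0$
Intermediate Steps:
$43542 + \frac{-22497 + 6576}{-24308 + 8202} = 43542 - \frac{15921}{-16106} = 43542 - - \frac{15921}{16106} = 43542 + \frac{15921}{16106} = \frac{701303373}{16106}$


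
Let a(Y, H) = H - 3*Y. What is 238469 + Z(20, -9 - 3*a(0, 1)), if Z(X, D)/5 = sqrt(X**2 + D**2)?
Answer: 238469 + 20*sqrt(34) ≈ 2.3859e+5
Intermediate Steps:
Z(X, D) = 5*sqrt(D**2 + X**2) (Z(X, D) = 5*sqrt(X**2 + D**2) = 5*sqrt(D**2 + X**2))
238469 + Z(20, -9 - 3*a(0, 1)) = 238469 + 5*sqrt((-9 - 3*(1 - 3*0))**2 + 20**2) = 238469 + 5*sqrt((-9 - 3*(1 + 0))**2 + 400) = 238469 + 5*sqrt((-9 - 3*1)**2 + 400) = 238469 + 5*sqrt((-9 - 3)**2 + 400) = 238469 + 5*sqrt((-12)**2 + 400) = 238469 + 5*sqrt(144 + 400) = 238469 + 5*sqrt(544) = 238469 + 5*(4*sqrt(34)) = 238469 + 20*sqrt(34)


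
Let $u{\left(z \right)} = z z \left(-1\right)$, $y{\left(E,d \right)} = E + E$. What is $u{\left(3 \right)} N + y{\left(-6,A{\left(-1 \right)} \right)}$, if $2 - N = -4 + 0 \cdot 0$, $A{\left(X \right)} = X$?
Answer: $-66$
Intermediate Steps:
$y{\left(E,d \right)} = 2 E$
$N = 6$ ($N = 2 - \left(-4 + 0 \cdot 0\right) = 2 - \left(-4 + 0\right) = 2 - -4 = 2 + 4 = 6$)
$u{\left(z \right)} = - z^{2}$ ($u{\left(z \right)} = z^{2} \left(-1\right) = - z^{2}$)
$u{\left(3 \right)} N + y{\left(-6,A{\left(-1 \right)} \right)} = - 3^{2} \cdot 6 + 2 \left(-6\right) = \left(-1\right) 9 \cdot 6 - 12 = \left(-9\right) 6 - 12 = -54 - 12 = -66$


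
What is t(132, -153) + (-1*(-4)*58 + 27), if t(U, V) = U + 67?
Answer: 458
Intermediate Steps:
t(U, V) = 67 + U
t(132, -153) + (-1*(-4)*58 + 27) = (67 + 132) + (-1*(-4)*58 + 27) = 199 + (4*58 + 27) = 199 + (232 + 27) = 199 + 259 = 458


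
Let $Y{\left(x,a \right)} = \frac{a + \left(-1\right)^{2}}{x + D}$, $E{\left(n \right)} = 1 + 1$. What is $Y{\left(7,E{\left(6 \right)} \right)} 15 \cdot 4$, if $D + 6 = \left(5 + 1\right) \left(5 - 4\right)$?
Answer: $\frac{180}{7} \approx 25.714$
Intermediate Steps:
$D = 0$ ($D = -6 + \left(5 + 1\right) \left(5 - 4\right) = -6 + 6 \cdot 1 = -6 + 6 = 0$)
$E{\left(n \right)} = 2$
$Y{\left(x,a \right)} = \frac{1 + a}{x}$ ($Y{\left(x,a \right)} = \frac{a + \left(-1\right)^{2}}{x + 0} = \frac{a + 1}{x} = \frac{1 + a}{x}$)
$Y{\left(7,E{\left(6 \right)} \right)} 15 \cdot 4 = \frac{1 + 2}{7} \cdot 15 \cdot 4 = \frac{1}{7} \cdot 3 \cdot 15 \cdot 4 = \frac{3}{7} \cdot 15 \cdot 4 = \frac{45}{7} \cdot 4 = \frac{180}{7}$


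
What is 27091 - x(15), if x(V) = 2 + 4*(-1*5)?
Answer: 27109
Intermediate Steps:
x(V) = -18 (x(V) = 2 + 4*(-5) = 2 - 20 = -18)
27091 - x(15) = 27091 - 1*(-18) = 27091 + 18 = 27109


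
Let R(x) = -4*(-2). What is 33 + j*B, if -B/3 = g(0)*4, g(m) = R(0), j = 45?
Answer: -4287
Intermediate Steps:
R(x) = 8
g(m) = 8
B = -96 (B = -24*4 = -3*32 = -96)
33 + j*B = 33 + 45*(-96) = 33 - 4320 = -4287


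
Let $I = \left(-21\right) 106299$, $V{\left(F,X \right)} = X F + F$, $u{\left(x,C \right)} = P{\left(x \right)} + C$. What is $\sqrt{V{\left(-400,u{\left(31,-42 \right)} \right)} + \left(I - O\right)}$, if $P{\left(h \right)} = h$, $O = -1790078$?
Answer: $3 i \sqrt{48689} \approx 661.97 i$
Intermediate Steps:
$u{\left(x,C \right)} = C + x$ ($u{\left(x,C \right)} = x + C = C + x$)
$V{\left(F,X \right)} = F + F X$ ($V{\left(F,X \right)} = F X + F = F + F X$)
$I = -2232279$
$\sqrt{V{\left(-400,u{\left(31,-42 \right)} \right)} + \left(I - O\right)} = \sqrt{- 400 \left(1 + \left(-42 + 31\right)\right) - 442201} = \sqrt{- 400 \left(1 - 11\right) + \left(-2232279 + 1790078\right)} = \sqrt{\left(-400\right) \left(-10\right) - 442201} = \sqrt{4000 - 442201} = \sqrt{-438201} = 3 i \sqrt{48689}$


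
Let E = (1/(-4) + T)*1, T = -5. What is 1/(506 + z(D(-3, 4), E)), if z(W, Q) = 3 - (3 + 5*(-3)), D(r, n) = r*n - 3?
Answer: 1/521 ≈ 0.0019194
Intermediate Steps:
D(r, n) = -3 + n*r (D(r, n) = n*r - 3 = -3 + n*r)
E = -21/4 (E = (1/(-4) - 5)*1 = (-¼ - 5)*1 = -21/4*1 = -21/4 ≈ -5.2500)
z(W, Q) = 15 (z(W, Q) = 3 - (3 - 15) = 3 - 1*(-12) = 3 + 12 = 15)
1/(506 + z(D(-3, 4), E)) = 1/(506 + 15) = 1/521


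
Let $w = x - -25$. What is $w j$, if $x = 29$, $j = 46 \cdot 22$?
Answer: $54648$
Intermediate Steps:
$j = 1012$
$w = 54$ ($w = 29 - -25 = 29 + 25 = 54$)
$w j = 54 \cdot 1012 = 54648$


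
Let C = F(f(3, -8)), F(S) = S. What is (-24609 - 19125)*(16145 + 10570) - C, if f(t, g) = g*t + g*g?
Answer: -1168353850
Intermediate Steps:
f(t, g) = g² + g*t (f(t, g) = g*t + g² = g² + g*t)
C = 40 (C = -8*(-8 + 3) = -8*(-5) = 40)
(-24609 - 19125)*(16145 + 10570) - C = (-24609 - 19125)*(16145 + 10570) - 1*40 = -43734*26715 - 40 = -1168353810 - 40 = -1168353850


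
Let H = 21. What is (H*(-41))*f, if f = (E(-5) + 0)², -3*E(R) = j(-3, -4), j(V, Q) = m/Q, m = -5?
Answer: -7175/48 ≈ -149.48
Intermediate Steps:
j(V, Q) = -5/Q
E(R) = -5/12 (E(R) = -(-5)/(3*(-4)) = -(-5)*(-1)/(3*4) = -⅓*5/4 = -5/12)
f = 25/144 (f = (-5/12 + 0)² = (-5/12)² = 25/144 ≈ 0.17361)
(H*(-41))*f = (21*(-41))*(25/144) = -861*25/144 = -7175/48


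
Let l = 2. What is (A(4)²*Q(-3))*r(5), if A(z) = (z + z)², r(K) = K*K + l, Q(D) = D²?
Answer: 995328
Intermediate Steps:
r(K) = 2 + K² (r(K) = K*K + 2 = K² + 2 = 2 + K²)
A(z) = 4*z² (A(z) = (2*z)² = 4*z²)
(A(4)²*Q(-3))*r(5) = ((4*4²)²*(-3)²)*(2 + 5²) = ((4*16)²*9)*(2 + 25) = (64²*9)*27 = (4096*9)*27 = 36864*27 = 995328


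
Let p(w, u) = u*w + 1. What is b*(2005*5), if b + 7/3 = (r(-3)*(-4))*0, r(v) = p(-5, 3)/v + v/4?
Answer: -70175/3 ≈ -23392.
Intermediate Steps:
p(w, u) = 1 + u*w
r(v) = -14/v + v/4 (r(v) = (1 + 3*(-5))/v + v/4 = (1 - 15)/v + v*(¼) = -14/v + v/4)
b = -7/3 (b = -7/3 + ((-14/(-3) + (¼)*(-3))*(-4))*0 = -7/3 + ((-14*(-⅓) - ¾)*(-4))*0 = -7/3 + ((14/3 - ¾)*(-4))*0 = -7/3 + ((47/12)*(-4))*0 = -7/3 - 47/3*0 = -7/3 + 0 = -7/3 ≈ -2.3333)
b*(2005*5) = -14035*5/3 = -7/3*10025 = -70175/3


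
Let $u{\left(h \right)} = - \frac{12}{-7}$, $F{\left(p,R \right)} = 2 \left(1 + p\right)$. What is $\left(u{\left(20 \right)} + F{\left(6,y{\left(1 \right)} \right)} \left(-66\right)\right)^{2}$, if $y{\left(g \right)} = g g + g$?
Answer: $\frac{41679936}{49} \approx 8.5061 \cdot 10^{5}$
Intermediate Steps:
$y{\left(g \right)} = g + g^{2}$ ($y{\left(g \right)} = g^{2} + g = g + g^{2}$)
$F{\left(p,R \right)} = 2 + 2 p$
$u{\left(h \right)} = \frac{12}{7}$ ($u{\left(h \right)} = \left(-12\right) \left(- \frac{1}{7}\right) = \frac{12}{7}$)
$\left(u{\left(20 \right)} + F{\left(6,y{\left(1 \right)} \right)} \left(-66\right)\right)^{2} = \left(\frac{12}{7} + \left(2 + 2 \cdot 6\right) \left(-66\right)\right)^{2} = \left(\frac{12}{7} + \left(2 + 12\right) \left(-66\right)\right)^{2} = \left(\frac{12}{7} + 14 \left(-66\right)\right)^{2} = \left(\frac{12}{7} - 924\right)^{2} = \left(- \frac{6456}{7}\right)^{2} = \frac{41679936}{49}$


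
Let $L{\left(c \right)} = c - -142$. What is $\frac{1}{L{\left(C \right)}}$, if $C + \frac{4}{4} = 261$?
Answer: $\frac{1}{402} \approx 0.0024876$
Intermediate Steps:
$C = 260$ ($C = -1 + 261 = 260$)
$L{\left(c \right)} = 142 + c$ ($L{\left(c \right)} = c + 142 = 142 + c$)
$\frac{1}{L{\left(C \right)}} = \frac{1}{142 + 260} = \frac{1}{402}$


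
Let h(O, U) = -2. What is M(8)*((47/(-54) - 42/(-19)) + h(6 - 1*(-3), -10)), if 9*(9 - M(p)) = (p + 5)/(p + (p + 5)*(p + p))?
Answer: -11835991/1994544 ≈ -5.9342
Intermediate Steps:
M(p) = 9 - (5 + p)/(9*(p + 2*p*(5 + p))) (M(p) = 9 - (p + 5)/(9*(p + (p + 5)*(p + p))) = 9 - (5 + p)/(9*(p + (5 + p)*(2*p))) = 9 - (5 + p)/(9*(p + 2*p*(5 + p))))
M(8)*((47/(-54) - 42/(-19)) + h(6 - 1*(-3), -10)) = ((1/9)*(-5 + 162*8**2 + 890*8)/(8*(11 + 2*8)))*((47/(-54) - 42/(-19)) - 2) = ((1/9)*(1/8)*(-5 + 162*64 + 7120)/(11 + 16))*((47*(-1/54) - 42*(-1/19)) - 2) = ((1/9)*(1/8)*(-5 + 10368 + 7120)/27)*((-47/54 + 42/19) - 2) = ((1/9)*(1/8)*(1/27)*17483)*(1375/1026 - 2) = (17483/1944)*(-677/1026) = -11835991/1994544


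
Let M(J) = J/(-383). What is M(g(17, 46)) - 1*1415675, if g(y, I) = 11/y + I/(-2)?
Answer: -9217459545/6511 ≈ -1.4157e+6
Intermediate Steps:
g(y, I) = 11/y - I/2 (g(y, I) = 11/y + I*(-½) = 11/y - I/2)
M(J) = -J/383 (M(J) = J*(-1/383) = -J/383)
M(g(17, 46)) - 1*1415675 = -(11/17 - ½*46)/383 - 1*1415675 = -(11*(1/17) - 23)/383 - 1415675 = -(11/17 - 23)/383 - 1415675 = -1/383*(-380/17) - 1415675 = 380/6511 - 1415675 = -9217459545/6511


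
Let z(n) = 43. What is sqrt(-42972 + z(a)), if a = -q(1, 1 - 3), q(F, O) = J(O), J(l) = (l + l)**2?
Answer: I*sqrt(42929) ≈ 207.19*I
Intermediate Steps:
J(l) = 4*l**2 (J(l) = (2*l)**2 = 4*l**2)
q(F, O) = 4*O**2
a = -16 (a = -4*(1 - 3)**2 = -4*(-2)**2 = -4*4 = -1*16 = -16)
sqrt(-42972 + z(a)) = sqrt(-42972 + 43) = sqrt(-42929) = I*sqrt(42929)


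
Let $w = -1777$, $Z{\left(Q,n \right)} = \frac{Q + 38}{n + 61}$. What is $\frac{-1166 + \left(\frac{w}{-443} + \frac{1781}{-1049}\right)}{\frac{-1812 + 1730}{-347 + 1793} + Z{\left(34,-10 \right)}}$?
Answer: $- \frac{6646644286152}{7739695085} \approx -858.77$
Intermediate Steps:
$Z{\left(Q,n \right)} = \frac{38 + Q}{61 + n}$
$\frac{-1166 + \left(\frac{w}{-443} + \frac{1781}{-1049}\right)}{\frac{-1812 + 1730}{-347 + 1793} + Z{\left(34,-10 \right)}} = \frac{-1166 + \left(- \frac{1777}{-443} + \frac{1781}{-1049}\right)}{\frac{-1812 + 1730}{-347 + 1793} + \frac{38 + 34}{61 - 10}} = \frac{-1166 + \left(\left(-1777\right) \left(- \frac{1}{443}\right) + 1781 \left(- \frac{1}{1049}\right)\right)}{- \frac{82}{1446} + \frac{1}{51} \cdot 72} = \frac{-1166 + \left(\frac{1777}{443} - \frac{1781}{1049}\right)}{\left(-82\right) \frac{1}{1446} + \frac{1}{51} \cdot 72} = \frac{-1166 + \frac{1075090}{464707}}{- \frac{41}{723} + \frac{24}{17}} = - \frac{540773272}{464707 \cdot \frac{16655}{12291}} = \left(- \frac{540773272}{464707}\right) \frac{12291}{16655} = - \frac{6646644286152}{7739695085}$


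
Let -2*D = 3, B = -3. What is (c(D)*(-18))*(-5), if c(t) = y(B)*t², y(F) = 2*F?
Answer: -1215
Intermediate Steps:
D = -3/2 (D = -½*3 = -3/2 ≈ -1.5000)
c(t) = -6*t² (c(t) = (2*(-3))*t² = -6*t²)
(c(D)*(-18))*(-5) = (-6*(-3/2)²*(-18))*(-5) = (-6*9/4*(-18))*(-5) = -27/2*(-18)*(-5) = 243*(-5) = -1215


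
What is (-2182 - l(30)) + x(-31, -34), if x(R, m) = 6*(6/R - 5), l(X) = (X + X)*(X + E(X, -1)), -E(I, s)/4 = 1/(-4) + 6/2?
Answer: -103948/31 ≈ -3353.2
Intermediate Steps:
E(I, s) = -11 (E(I, s) = -4*(1/(-4) + 6/2) = -4*(1*(-¼) + 6*(½)) = -4*(-¼ + 3) = -4*11/4 = -11)
l(X) = 2*X*(-11 + X) (l(X) = (X + X)*(X - 11) = (2*X)*(-11 + X) = 2*X*(-11 + X))
x(R, m) = -30 + 36/R (x(R, m) = 6*(-5 + 6/R) = -30 + 36/R)
(-2182 - l(30)) + x(-31, -34) = (-2182 - 2*30*(-11 + 30)) + (-30 + 36/(-31)) = (-2182 - 2*30*19) + (-30 + 36*(-1/31)) = (-2182 - 1*1140) + (-30 - 36/31) = (-2182 - 1140) - 966/31 = -3322 - 966/31 = -103948/31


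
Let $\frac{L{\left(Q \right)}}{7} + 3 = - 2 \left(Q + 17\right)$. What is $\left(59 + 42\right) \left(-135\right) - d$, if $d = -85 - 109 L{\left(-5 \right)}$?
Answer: $-34151$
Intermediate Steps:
$L{\left(Q \right)} = -259 - 14 Q$ ($L{\left(Q \right)} = -21 + 7 \left(- 2 \left(Q + 17\right)\right) = -21 + 7 \left(- 2 \left(17 + Q\right)\right) = -21 + 7 \left(-34 - 2 Q\right) = -21 - \left(238 + 14 Q\right) = -259 - 14 Q$)
$d = 20516$ ($d = -85 - 109 \left(-259 - -70\right) = -85 - 109 \left(-259 + 70\right) = -85 - -20601 = -85 + 20601 = 20516$)
$\left(59 + 42\right) \left(-135\right) - d = \left(59 + 42\right) \left(-135\right) - 20516 = 101 \left(-135\right) - 20516 = -13635 - 20516 = -34151$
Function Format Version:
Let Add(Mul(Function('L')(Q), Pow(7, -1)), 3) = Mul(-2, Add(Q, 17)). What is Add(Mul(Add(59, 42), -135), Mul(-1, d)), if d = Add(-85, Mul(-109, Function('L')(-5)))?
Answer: -34151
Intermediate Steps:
Function('L')(Q) = Add(-259, Mul(-14, Q)) (Function('L')(Q) = Add(-21, Mul(7, Mul(-2, Add(Q, 17)))) = Add(-21, Mul(7, Mul(-2, Add(17, Q)))) = Add(-21, Mul(7, Add(-34, Mul(-2, Q)))) = Add(-21, Add(-238, Mul(-14, Q))) = Add(-259, Mul(-14, Q)))
d = 20516 (d = Add(-85, Mul(-109, Add(-259, Mul(-14, -5)))) = Add(-85, Mul(-109, Add(-259, 70))) = Add(-85, Mul(-109, -189)) = Add(-85, 20601) = 20516)
Add(Mul(Add(59, 42), -135), Mul(-1, d)) = Add(Mul(Add(59, 42), -135), Mul(-1, 20516)) = Add(Mul(101, -135), -20516) = Add(-13635, -20516) = -34151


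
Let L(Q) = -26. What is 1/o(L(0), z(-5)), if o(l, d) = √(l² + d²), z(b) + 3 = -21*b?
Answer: √2770/5540 ≈ 0.0095001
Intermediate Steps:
z(b) = -3 - 21*b
o(l, d) = √(d² + l²)
1/o(L(0), z(-5)) = 1/(√((-3 - 21*(-5))² + (-26)²)) = 1/(√((-3 + 105)² + 676)) = 1/(√(102² + 676)) = 1/(√(10404 + 676)) = 1/(√11080) = 1/(2*√2770) = √2770/5540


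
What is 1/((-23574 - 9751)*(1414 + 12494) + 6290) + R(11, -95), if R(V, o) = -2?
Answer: -926955621/463477810 ≈ -2.0000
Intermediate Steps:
1/((-23574 - 9751)*(1414 + 12494) + 6290) + R(11, -95) = 1/((-23574 - 9751)*(1414 + 12494) + 6290) - 2 = 1/(-33325*13908 + 6290) - 2 = 1/(-463484100 + 6290) - 2 = 1/(-463477810) - 2 = -1/463477810 - 2 = -926955621/463477810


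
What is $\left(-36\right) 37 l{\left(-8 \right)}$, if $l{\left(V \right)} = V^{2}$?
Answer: $-85248$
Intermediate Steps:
$\left(-36\right) 37 l{\left(-8 \right)} = \left(-36\right) 37 \left(-8\right)^{2} = \left(-1332\right) 64 = -85248$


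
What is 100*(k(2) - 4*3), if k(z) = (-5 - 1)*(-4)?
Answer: 1200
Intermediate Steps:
k(z) = 24 (k(z) = -6*(-4) = 24)
100*(k(2) - 4*3) = 100*(24 - 4*3) = 100*(24 - 12) = 100*12 = 1200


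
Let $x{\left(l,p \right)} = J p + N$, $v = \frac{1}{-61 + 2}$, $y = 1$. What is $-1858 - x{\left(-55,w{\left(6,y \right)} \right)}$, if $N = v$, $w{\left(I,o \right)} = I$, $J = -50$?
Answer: $- \frac{91921}{59} \approx -1558.0$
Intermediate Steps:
$v = - \frac{1}{59}$ ($v = \frac{1}{-59} = - \frac{1}{59} \approx -0.016949$)
$N = - \frac{1}{59} \approx -0.016949$
$x{\left(l,p \right)} = - \frac{1}{59} - 50 p$ ($x{\left(l,p \right)} = - 50 p - \frac{1}{59} = - \frac{1}{59} - 50 p$)
$-1858 - x{\left(-55,w{\left(6,y \right)} \right)} = -1858 - \left(- \frac{1}{59} - 300\right) = -1858 - - \frac{17701}{59} = -1858 + \frac{17701}{59} = - \frac{91921}{59}$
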